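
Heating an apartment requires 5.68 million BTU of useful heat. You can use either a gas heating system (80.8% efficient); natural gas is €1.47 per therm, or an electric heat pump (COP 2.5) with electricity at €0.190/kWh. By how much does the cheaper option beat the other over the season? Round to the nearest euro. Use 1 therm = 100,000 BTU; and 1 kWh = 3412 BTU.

€23

Heat load = 5.68 × 10⁶ BTU = 5,680,000 BTU
Gas: input = 5,680,000 / 0.808 = 7,029,703 BTU = 70.3 therm → 70.3 × €1.47 = €103.34
Heat pump: 5,680,000 BTU / 3412 = 1,665 kWh heat; / 2.5 = 665.9 kWh in → × €0.190 = €126.52
Difference = |€103.34 − €126.52| = €23.18 ≈ €23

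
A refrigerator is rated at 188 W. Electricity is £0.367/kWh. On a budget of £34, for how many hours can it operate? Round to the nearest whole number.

493 h

Energy budget = £34 / £0.367 per kWh = 92.64 kWh = 92,643 Wh
Runtime = 92,643 Wh / 188 W = 492.8 h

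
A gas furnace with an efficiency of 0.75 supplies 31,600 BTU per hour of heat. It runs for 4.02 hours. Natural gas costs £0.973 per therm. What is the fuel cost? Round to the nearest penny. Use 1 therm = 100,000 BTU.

£1.65

Heat delivered = 31,600 BTU/h × 4.02 h = 127,032 BTU
Gas input = 127,032 / 0.75 = 169,376 BTU
= 169,376 / 100,000 = 1.694 therm
Cost = 1.694 × £0.973/therm = £1.65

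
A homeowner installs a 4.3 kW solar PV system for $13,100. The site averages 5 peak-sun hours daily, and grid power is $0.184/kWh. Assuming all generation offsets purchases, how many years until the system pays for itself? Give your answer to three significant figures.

Daily generation = 4.3 kW × 5 h = 21.5 kWh
Annual generation = 21.5 × 365 = 7847.5 kWh
Annual savings = 7847.5 × $0.184 = $1,443.94
Payback = $13,100 / $1,443.94 = 9.07 years

9.07 years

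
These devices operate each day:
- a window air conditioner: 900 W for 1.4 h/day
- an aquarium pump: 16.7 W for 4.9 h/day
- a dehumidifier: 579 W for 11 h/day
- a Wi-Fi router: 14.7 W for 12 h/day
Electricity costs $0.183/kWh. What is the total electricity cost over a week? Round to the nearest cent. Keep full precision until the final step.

$10.10

window air conditioner: 900 W × 1.4 h × 7 d = 8,820 Wh = 8.82 kWh
aquarium pump: 16.7 W × 4.9 h × 7 d = 573 Wh = 0.5728 kWh
dehumidifier: 579 W × 11 h × 7 d = 44,583 Wh = 44.58 kWh
Wi-Fi router: 14.7 W × 12 h × 7 d = 1,235 Wh = 1.235 kWh
Total energy = 8.82 + 0.5728 + 44.58 + 1.235 = 55.21 kWh
Cost = 55.21 kWh × $0.183 = $10.10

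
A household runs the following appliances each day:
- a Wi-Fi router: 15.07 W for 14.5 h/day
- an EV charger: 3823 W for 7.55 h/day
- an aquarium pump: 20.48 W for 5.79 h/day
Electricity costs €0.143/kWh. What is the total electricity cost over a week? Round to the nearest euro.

Wi-Fi router: 15.07 W × 14.5 h × 7 d = 1,530 Wh = 1.53 kWh
EV charger: 3823 W × 7.55 h × 7 d = 202,046 Wh = 202 kWh
aquarium pump: 20.48 W × 5.79 h × 7 d = 830 Wh = 0.8301 kWh
Total energy = 1.53 + 202 + 0.8301 = 204.4 kWh
Cost = 204.4 kWh × €0.143 = €29.23 ≈ €29

€29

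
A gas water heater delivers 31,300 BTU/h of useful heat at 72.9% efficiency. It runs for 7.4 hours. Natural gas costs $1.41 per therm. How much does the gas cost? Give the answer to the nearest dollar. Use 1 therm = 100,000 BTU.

$4

Heat delivered = 31,300 BTU/h × 7.4 h = 231,620 BTU
Gas input = 231,620 / 0.729 = 317,723 BTU
= 317,723 / 100,000 = 3.177 therm
Cost = 3.177 × $1.41/therm = $4.48 ≈ $4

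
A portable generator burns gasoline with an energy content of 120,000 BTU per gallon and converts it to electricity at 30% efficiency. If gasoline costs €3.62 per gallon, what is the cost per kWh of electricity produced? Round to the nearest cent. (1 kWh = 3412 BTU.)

Electrical output per gallon = 120,000 BTU × 0.30 / 3412 BTU/kWh = 10.55 kWh
Cost per kWh = €3.62 / 10.55 kWh = €0.343

€0.34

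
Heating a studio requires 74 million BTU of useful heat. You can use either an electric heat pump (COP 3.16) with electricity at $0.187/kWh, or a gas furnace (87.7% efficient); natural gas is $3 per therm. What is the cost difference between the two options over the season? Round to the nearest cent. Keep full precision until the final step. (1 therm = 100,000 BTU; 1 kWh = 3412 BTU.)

Heat load = 74 × 10⁶ BTU = 74,000,000 BTU
Gas: input = 74,000,000 / 0.877 = 84,378,563 BTU = 843.8 therm → 843.8 × $3 = $2,531.36
Heat pump: 74,000,000 BTU / 3412 = 21,690 kWh heat; / 3.16 = 6,863 kWh in → × $0.187 = $1,283.44
Difference = |$2,531.36 − $1,283.44| = $1,247.91

$1247.91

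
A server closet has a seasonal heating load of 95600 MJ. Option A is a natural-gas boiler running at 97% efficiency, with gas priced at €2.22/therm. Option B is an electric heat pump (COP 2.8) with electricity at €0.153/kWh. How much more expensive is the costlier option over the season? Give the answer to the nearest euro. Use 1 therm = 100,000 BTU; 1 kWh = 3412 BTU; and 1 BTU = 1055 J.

€623

Heat load = 95600 MJ = 95,600,000,000 J / 1055 = 90,616,114 BTU
Gas: input = 90,616,114 / 0.97 = 93,418,674 BTU = 934.2 therm → 934.2 × €2.22 = €2,073.89
Heat pump: 90,616,114 BTU / 3412 = 26,560 kWh heat; / 2.8 = 9,485 kWh in → × €0.153 = €1,451.21
Difference = |€2,073.89 − €1,451.21| = €622.69 ≈ €623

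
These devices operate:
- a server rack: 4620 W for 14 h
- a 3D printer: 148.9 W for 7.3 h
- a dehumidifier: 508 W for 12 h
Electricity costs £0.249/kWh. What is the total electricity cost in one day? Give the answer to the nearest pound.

£18

server rack: 4620 W × 14 h = 64,680 Wh = 64.68 kWh
3D printer: 148.9 W × 7.3 h = 1,087 Wh = 1.087 kWh
dehumidifier: 508 W × 12 h = 6,096 Wh = 6.096 kWh
Total energy = 64.68 + 1.087 + 6.096 = 71.86 kWh
Cost = 71.86 kWh × £0.249 = £17.89 ≈ £18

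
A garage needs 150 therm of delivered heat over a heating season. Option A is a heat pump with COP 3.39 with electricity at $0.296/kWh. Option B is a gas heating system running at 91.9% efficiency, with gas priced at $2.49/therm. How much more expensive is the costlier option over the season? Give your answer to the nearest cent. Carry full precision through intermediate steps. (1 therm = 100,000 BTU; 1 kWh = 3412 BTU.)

Heat load = 150 therm × 100,000 = 15,000,000 BTU
Gas: input = 15,000,000 / 0.919 = 16,322,089 BTU = 163.2 therm → 163.2 × $2.49 = $406.42
Heat pump: 15,000,000 BTU / 3412 = 4,396 kWh heat; / 3.39 = 1,297 kWh in → × $0.296 = $383.86
Difference = |$406.42 − $383.86| = $22.56

$22.56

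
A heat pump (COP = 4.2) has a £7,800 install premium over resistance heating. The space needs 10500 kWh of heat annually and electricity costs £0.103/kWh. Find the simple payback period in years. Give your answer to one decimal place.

Resistance: 10500 kWh × £0.103 = £1,081.50/yr
Heat pump: 10500 / 4.2 = 2500 kWh in → × £0.103 = £257.50/yr
Annual savings = £824.00
Payback = £7,800 / £824.00 = 9.47 years

9.5 years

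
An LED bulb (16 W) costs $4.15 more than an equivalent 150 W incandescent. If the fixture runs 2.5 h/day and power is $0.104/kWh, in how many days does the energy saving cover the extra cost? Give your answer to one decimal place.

Power saved = 150 − 16 = 134 W
Daily energy saved = 134 W × 2.5 h = 335 Wh = 0.335 kWh
Daily savings = 0.335 × $0.104 = $0.0348
Payback = $4.15 / $0.0348 per day = 119.1 days

119.1 days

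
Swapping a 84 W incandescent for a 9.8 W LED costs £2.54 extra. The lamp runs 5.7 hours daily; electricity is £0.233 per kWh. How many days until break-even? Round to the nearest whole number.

26 days

Power saved = 84 − 9.8 = 74.2 W
Daily energy saved = 74.2 W × 5.7 h = 422.9 Wh = 0.42294 kWh
Daily savings = 0.42294 × £0.233 = £0.0985
Payback = £2.54 / £0.0985 per day = 25.78 days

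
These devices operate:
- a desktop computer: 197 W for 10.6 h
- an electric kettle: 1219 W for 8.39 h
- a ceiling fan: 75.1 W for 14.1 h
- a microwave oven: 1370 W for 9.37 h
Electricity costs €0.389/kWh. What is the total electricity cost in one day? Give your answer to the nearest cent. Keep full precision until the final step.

desktop computer: 197 W × 10.6 h = 2,088 Wh = 2.088 kWh
electric kettle: 1219 W × 8.39 h = 10,227 Wh = 10.23 kWh
ceiling fan: 75.1 W × 14.1 h = 1,059 Wh = 1.059 kWh
microwave oven: 1370 W × 9.37 h = 12,837 Wh = 12.84 kWh
Total energy = 2.088 + 10.23 + 1.059 + 12.84 = 26.21 kWh
Cost = 26.21 kWh × €0.389 = €10.20

€10.20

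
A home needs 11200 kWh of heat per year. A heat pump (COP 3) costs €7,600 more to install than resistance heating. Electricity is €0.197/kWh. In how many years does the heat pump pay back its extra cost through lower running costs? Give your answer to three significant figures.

Resistance: 11200 kWh × €0.197 = €2,206.40/yr
Heat pump: 11200 / 3 = 3733 kWh in → × €0.197 = €735.47/yr
Annual savings = €1,470.93
Payback = €7,600 / €1,470.93 = 5.17 years

5.17 years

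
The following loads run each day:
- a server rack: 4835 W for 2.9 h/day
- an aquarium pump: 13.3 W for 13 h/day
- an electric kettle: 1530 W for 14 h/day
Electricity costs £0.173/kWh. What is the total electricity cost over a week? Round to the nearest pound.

server rack: 4835 W × 2.9 h × 7 d = 98,150 Wh = 98.15 kWh
aquarium pump: 13.3 W × 13 h × 7 d = 1,210 Wh = 1.21 kWh
electric kettle: 1530 W × 14 h × 7 d = 149,940 Wh = 149.9 kWh
Total energy = 98.15 + 1.21 + 149.9 = 249.3 kWh
Cost = 249.3 kWh × £0.173 = £43.13 ≈ £43

£43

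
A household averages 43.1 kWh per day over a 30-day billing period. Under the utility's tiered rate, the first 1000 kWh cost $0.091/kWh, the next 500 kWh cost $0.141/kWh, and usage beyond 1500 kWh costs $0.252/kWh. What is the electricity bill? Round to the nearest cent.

Usage = 43.1 kWh/day × 30 days = 1293 kWh
First 1000 kWh × $0.091 = $91.00
Next 293 kWh × $0.141 = $41.31
Remaining tier: 0 kWh (not reached)
Total = $132.31

$132.31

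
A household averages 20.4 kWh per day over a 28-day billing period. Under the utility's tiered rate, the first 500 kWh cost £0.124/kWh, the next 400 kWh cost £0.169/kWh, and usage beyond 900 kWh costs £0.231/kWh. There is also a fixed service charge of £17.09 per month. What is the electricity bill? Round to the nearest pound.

£91

Usage = 20.4 kWh/day × 28 days = 571.2 kWh
First 500 kWh × £0.124 = £62.00
Next 71.2 kWh × £0.169 = £12.03
Remaining tier: 0 kWh (not reached)
Energy charge = £74.03; + service £17.09 = £91.12 ≈ £91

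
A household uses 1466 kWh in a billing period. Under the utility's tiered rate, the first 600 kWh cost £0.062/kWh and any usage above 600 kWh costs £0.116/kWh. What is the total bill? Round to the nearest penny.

£137.66

First 600 kWh × £0.062 = £37.20
Remaining 866 kWh × £0.116 = £100.46
Total = £137.66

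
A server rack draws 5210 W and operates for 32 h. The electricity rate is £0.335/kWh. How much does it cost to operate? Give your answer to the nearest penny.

£55.85

Energy = 5210 W × 32 h = 166,720 Wh = 166.7 kWh
Cost = 166.7 kWh × £0.335/kWh = £55.85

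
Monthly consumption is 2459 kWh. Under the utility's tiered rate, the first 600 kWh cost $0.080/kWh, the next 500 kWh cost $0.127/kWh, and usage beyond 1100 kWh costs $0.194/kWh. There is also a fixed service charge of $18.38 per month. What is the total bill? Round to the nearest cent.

First 600 kWh × $0.080 = $48.00
Next 500 kWh × $0.127 = $63.50
Remaining 1359 kWh × $0.194 = $263.65
Energy charge = $375.15; + service $18.38 = $393.53

$393.53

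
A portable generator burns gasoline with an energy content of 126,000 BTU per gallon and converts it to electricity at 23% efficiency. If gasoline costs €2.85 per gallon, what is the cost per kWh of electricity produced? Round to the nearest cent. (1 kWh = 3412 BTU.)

€0.34

Electrical output per gallon = 126,000 BTU × 0.23 / 3412 BTU/kWh = 8.494 kWh
Cost per kWh = €2.85 / 8.494 kWh = €0.336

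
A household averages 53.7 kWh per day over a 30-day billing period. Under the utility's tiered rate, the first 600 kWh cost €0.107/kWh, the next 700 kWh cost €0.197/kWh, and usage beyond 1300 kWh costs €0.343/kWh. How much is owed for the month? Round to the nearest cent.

Usage = 53.7 kWh/day × 30 days = 1611 kWh
First 600 kWh × €0.107 = €64.20
Next 700 kWh × €0.197 = €137.90
Remaining 311 kWh × €0.343 = €106.67
Total = €308.77

€308.77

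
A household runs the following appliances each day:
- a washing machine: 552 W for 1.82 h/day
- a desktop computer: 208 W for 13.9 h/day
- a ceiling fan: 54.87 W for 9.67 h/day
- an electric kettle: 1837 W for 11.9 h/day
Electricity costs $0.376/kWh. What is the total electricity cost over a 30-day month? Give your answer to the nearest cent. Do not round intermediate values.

$296.51

washing machine: 552 W × 1.82 h × 30 d = 30,139 Wh = 30.14 kWh
desktop computer: 208 W × 13.9 h × 30 d = 86,736 Wh = 86.74 kWh
ceiling fan: 54.87 W × 9.67 h × 30 d = 15,918 Wh = 15.92 kWh
electric kettle: 1837 W × 11.9 h × 30 d = 655,809 Wh = 655.8 kWh
Total energy = 30.14 + 86.74 + 15.92 + 655.8 = 788.6 kWh
Cost = 788.6 kWh × $0.376 = $296.51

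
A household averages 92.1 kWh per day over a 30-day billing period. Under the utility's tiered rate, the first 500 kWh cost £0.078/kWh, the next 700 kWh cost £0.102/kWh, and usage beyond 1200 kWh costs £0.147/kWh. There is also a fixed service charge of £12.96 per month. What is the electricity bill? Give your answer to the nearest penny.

Usage = 92.1 kWh/day × 30 days = 2763 kWh
First 500 kWh × £0.078 = £39.00
Next 700 kWh × £0.102 = £71.40
Remaining 1563 kWh × £0.147 = £229.76
Energy charge = £340.16; + service £12.96 = £353.12

£353.12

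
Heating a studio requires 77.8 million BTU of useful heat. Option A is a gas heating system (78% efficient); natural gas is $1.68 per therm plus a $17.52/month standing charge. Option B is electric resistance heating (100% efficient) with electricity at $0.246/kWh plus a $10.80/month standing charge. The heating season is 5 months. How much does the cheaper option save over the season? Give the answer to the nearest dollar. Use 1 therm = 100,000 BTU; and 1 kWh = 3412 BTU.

Heat load = 77.8 × 10⁶ BTU = 77,800,000 BTU
Gas: input = 77,800,000 / 0.78 = 99,743,590 BTU = 997.4 therm → 997.4 × $1.68 = $1,675.69; + 5 × $17.52 standing = $1,763.29
Electric: 77,800,000 BTU / 3412 = 22,800 kWh → × $0.246 = $5,609.26; + 5 × $10.80 standing = $5,663.26
Difference = |$1,763.29 − $5,663.26| = $3,899.97 ≈ $3900

$3900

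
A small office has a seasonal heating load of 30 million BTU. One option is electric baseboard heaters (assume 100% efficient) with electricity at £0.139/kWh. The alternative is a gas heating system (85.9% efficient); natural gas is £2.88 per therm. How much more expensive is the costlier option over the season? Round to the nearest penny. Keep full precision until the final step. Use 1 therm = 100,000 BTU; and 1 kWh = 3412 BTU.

£216.34

Heat load = 30 × 10⁶ BTU = 30,000,000 BTU
Gas: input = 30,000,000 / 0.859 = 34,924,331 BTU = 349.2 therm → 349.2 × £2.88 = £1,005.82
Electric: 30,000,000 BTU / 3412 = 8,792 kWh → × £0.139 = £1,222.16
Difference = |£1,005.82 − £1,222.16| = £216.34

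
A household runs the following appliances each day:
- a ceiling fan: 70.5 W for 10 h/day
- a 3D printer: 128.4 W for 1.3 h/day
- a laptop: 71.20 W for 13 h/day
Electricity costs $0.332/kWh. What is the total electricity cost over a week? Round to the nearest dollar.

$4

ceiling fan: 70.5 W × 10 h × 7 d = 4,935 Wh = 4.935 kWh
3D printer: 128.4 W × 1.3 h × 7 d = 1,168 Wh = 1.168 kWh
laptop: 71.20 W × 13 h × 7 d = 6,479 Wh = 6.479 kWh
Total energy = 4.935 + 1.168 + 6.479 = 12.58 kWh
Cost = 12.58 kWh × $0.332 = $4.18 ≈ $4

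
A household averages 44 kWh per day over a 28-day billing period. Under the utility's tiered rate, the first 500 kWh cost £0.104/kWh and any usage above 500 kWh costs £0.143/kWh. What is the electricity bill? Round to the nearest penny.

Usage = 44 kWh/day × 28 days = 1232 kWh
First 500 kWh × £0.104 = £52.00
Remaining 732 kWh × £0.143 = £104.68
Total = £156.68

£156.68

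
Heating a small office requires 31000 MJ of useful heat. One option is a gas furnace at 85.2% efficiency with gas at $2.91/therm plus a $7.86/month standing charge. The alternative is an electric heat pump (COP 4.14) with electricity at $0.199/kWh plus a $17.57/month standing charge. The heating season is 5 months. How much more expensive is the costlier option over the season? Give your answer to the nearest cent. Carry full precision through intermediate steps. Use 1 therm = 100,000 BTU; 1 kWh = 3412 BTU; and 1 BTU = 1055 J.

$541.10

Heat load = 31000 MJ = 31,000,000,000 J / 1055 = 29,383,886 BTU
Gas: input = 29,383,886 / 0.852 = 34,488,129 BTU = 344.9 therm → 344.9 × $2.91 = $1,003.60; + 5 × $7.86 standing = $1,042.90
Heat pump: 29,383,886 BTU / 3412 = 8,612 kWh heat; / 4.14 = 2,080 kWh in → × $0.199 = $413.95; + 5 × $17.57 standing = $501.80
Difference = |$1,042.90 − $501.80| = $541.10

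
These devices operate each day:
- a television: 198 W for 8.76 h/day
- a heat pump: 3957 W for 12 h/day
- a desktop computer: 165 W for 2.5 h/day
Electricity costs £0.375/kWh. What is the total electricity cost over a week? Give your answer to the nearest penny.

£130.28

television: 198 W × 8.76 h × 7 d = 12,141 Wh = 12.14 kWh
heat pump: 3957 W × 12 h × 7 d = 332,388 Wh = 332.4 kWh
desktop computer: 165 W × 2.5 h × 7 d = 2,888 Wh = 2.888 kWh
Total energy = 12.14 + 332.4 + 2.888 = 347.4 kWh
Cost = 347.4 kWh × £0.375 = £130.28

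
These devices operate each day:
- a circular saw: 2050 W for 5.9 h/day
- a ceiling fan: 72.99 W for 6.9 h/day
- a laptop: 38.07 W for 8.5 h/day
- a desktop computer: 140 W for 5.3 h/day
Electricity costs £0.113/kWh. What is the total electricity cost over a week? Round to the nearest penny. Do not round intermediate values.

circular saw: 2050 W × 5.9 h × 7 d = 84,665 Wh = 84.67 kWh
ceiling fan: 72.99 W × 6.9 h × 7 d = 3,525 Wh = 3.525 kWh
laptop: 38.07 W × 8.5 h × 7 d = 2,265 Wh = 2.265 kWh
desktop computer: 140 W × 5.3 h × 7 d = 5,194 Wh = 5.194 kWh
Total energy = 84.67 + 3.525 + 2.265 + 5.194 = 95.65 kWh
Cost = 95.65 kWh × £0.113 = £10.81

£10.81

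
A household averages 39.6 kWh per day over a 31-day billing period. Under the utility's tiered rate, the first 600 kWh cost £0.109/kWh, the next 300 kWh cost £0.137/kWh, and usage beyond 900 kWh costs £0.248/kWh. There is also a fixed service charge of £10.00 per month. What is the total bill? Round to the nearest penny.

£197.74

Usage = 39.6 kWh/day × 31 days = 1227.6 kWh
First 600 kWh × £0.109 = £65.40
Next 300 kWh × £0.137 = £41.10
Remaining 327.6 kWh × £0.248 = £81.24
Energy charge = £187.74; + service £10.00 = £197.74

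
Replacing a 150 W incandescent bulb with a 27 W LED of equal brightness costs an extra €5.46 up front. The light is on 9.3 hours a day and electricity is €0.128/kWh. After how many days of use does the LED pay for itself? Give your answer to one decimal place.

37.3 days

Power saved = 150 − 27 = 123 W
Daily energy saved = 123 W × 9.3 h = 1144 Wh = 1.1439 kWh
Daily savings = 1.1439 × €0.128 = €0.1464
Payback = €5.46 / €0.1464 per day = 37.29 days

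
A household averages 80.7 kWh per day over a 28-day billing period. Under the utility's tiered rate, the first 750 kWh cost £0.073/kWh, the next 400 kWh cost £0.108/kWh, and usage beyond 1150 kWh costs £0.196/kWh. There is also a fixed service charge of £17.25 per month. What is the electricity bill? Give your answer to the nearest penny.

£332.68

Usage = 80.7 kWh/day × 28 days = 2259.6 kWh
First 750 kWh × £0.073 = £54.75
Next 400 kWh × £0.108 = £43.20
Remaining 1109.6 kWh × £0.196 = £217.48
Energy charge = £315.43; + service £17.25 = £332.68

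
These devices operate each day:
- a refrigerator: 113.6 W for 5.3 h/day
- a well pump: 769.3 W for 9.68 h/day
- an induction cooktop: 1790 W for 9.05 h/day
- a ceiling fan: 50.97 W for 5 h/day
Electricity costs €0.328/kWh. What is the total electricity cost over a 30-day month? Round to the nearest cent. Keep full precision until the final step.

€241.11

refrigerator: 113.6 W × 5.3 h × 30 d = 18,062 Wh = 18.06 kWh
well pump: 769.3 W × 9.68 h × 30 d = 223,405 Wh = 223.4 kWh
induction cooktop: 1790 W × 9.05 h × 30 d = 485,985 Wh = 486 kWh
ceiling fan: 50.97 W × 5 h × 30 d = 7,646 Wh = 7.646 kWh
Total energy = 18.06 + 223.4 + 486 + 7.646 = 735.1 kWh
Cost = 735.1 kWh × €0.328 = €241.11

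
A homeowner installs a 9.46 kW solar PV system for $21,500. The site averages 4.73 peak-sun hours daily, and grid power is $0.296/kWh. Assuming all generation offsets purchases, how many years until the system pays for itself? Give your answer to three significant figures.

Daily generation = 9.46 kW × 4.73 h = 44.75 kWh
Annual generation = 44.75 × 365 = 16332 kWh
Annual savings = 16332 × $0.296 = $4,834.34
Payback = $21,500 / $4,834.34 = 4.45 years

4.45 years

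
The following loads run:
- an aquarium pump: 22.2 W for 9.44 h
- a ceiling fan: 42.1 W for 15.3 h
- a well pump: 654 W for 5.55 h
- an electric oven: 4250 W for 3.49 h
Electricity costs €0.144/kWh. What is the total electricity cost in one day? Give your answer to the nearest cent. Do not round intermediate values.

aquarium pump: 22.2 W × 9.44 h = 210 Wh = 0.2096 kWh
ceiling fan: 42.1 W × 15.3 h = 644 Wh = 0.6441 kWh
well pump: 654 W × 5.55 h = 3,630 Wh = 3.63 kWh
electric oven: 4250 W × 3.49 h = 14,832 Wh = 14.83 kWh
Total energy = 0.2096 + 0.6441 + 3.63 + 14.83 = 19.32 kWh
Cost = 19.32 kWh × €0.144 = €2.78

€2.78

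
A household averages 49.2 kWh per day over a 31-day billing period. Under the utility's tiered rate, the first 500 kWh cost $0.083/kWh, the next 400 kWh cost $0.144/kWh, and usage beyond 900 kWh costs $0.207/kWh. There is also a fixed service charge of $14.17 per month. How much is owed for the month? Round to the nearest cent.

$242.69

Usage = 49.2 kWh/day × 31 days = 1525.2 kWh
First 500 kWh × $0.083 = $41.50
Next 400 kWh × $0.144 = $57.60
Remaining 625.2 kWh × $0.207 = $129.42
Energy charge = $228.52; + service $14.17 = $242.69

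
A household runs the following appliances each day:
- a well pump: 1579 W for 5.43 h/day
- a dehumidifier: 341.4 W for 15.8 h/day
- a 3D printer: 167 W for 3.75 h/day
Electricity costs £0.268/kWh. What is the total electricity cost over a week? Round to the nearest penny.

well pump: 1579 W × 5.43 h × 7 d = 60,018 Wh = 60.02 kWh
dehumidifier: 341.4 W × 15.8 h × 7 d = 37,759 Wh = 37.76 kWh
3D printer: 167 W × 3.75 h × 7 d = 4,384 Wh = 4.384 kWh
Total energy = 60.02 + 37.76 + 4.384 = 102.2 kWh
Cost = 102.2 kWh × £0.268 = £27.38

£27.38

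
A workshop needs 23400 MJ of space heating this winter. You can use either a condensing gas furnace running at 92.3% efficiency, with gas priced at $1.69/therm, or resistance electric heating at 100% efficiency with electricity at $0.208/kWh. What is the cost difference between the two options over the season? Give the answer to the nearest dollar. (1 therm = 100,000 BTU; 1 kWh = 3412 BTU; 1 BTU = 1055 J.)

Heat load = 23400 MJ = 23,400,000,000 J / 1055 = 22,180,095 BTU
Gas: input = 22,180,095 / 0.923 = 24,030,439 BTU = 240.3 therm → 240.3 × $1.69 = $406.11
Electric: 22,180,095 BTU / 3412 = 6,501 kWh → × $0.208 = $1,352.13
Difference = |$406.11 − $1,352.13| = $946.01 ≈ $946

$946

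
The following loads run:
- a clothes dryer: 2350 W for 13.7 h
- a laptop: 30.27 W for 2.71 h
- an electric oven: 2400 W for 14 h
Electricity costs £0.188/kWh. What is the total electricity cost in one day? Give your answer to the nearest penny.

£12.38

clothes dryer: 2350 W × 13.7 h = 32,195 Wh = 32.2 kWh
laptop: 30.27 W × 2.71 h = 82 Wh = 0.08203 kWh
electric oven: 2400 W × 14 h = 33,600 Wh = 33.6 kWh
Total energy = 32.2 + 0.08203 + 33.6 = 65.88 kWh
Cost = 65.88 kWh × £0.188 = £12.38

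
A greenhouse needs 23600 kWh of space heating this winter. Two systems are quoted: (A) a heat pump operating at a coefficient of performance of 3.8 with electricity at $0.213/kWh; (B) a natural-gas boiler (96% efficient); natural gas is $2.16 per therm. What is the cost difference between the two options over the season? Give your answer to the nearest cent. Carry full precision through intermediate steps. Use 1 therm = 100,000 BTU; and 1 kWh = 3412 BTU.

$488.93

Heat load = 23600 kWh × 3412 = 80,523,200 BTU
Gas: input = 80,523,200 / 0.96 = 83,878,333 BTU = 838.8 therm → 838.8 × $2.16 = $1,811.77
Heat pump: 80,523,200 BTU / 3412 = 23,600 kWh heat; / 3.8 = 6,211 kWh in → × $0.213 = $1,322.84
Difference = |$1,811.77 − $1,322.84| = $488.93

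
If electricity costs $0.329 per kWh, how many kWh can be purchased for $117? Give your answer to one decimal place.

$117 / $0.329 per kWh = 355.6 kWh

355.6 kWh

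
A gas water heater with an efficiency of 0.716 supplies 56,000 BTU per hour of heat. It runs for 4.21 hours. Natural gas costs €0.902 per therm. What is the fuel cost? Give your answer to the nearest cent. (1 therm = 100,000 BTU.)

Heat delivered = 56,000 BTU/h × 4.21 h = 235,760 BTU
Gas input = 235,760 / 0.716 = 329,274 BTU
= 329,274 / 100,000 = 3.293 therm
Cost = 3.293 × €0.902/therm = €2.97

€2.97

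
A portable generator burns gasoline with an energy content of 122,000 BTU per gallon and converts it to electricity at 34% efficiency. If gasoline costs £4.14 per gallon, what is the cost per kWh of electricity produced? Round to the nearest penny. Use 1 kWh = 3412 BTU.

£0.34

Electrical output per gallon = 122,000 BTU × 0.34 / 3412 BTU/kWh = 12.16 kWh
Cost per kWh = £4.14 / 12.16 kWh = £0.341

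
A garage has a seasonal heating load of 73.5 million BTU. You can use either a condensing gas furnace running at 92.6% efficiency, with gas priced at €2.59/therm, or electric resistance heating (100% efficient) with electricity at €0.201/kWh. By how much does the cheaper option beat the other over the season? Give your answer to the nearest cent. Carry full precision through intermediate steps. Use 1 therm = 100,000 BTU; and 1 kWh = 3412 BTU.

Heat load = 73.5 × 10⁶ BTU = 73,500,000 BTU
Gas: input = 73,500,000 / 0.926 = 79,373,650 BTU = 793.7 therm → 793.7 × €2.59 = €2,055.78
Electric: 73,500,000 BTU / 3412 = 21,540 kWh → × €0.201 = €4,329.87
Difference = |€2,055.78 − €4,329.87| = €2,274.09

€2274.09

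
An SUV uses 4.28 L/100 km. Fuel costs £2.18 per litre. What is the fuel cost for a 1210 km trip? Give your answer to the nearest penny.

Fuel = 4.28 L/100 km × 1210 km / 100 = 51.79 L
Cost = 51.79 L × £2.18/L = £112.90

£112.90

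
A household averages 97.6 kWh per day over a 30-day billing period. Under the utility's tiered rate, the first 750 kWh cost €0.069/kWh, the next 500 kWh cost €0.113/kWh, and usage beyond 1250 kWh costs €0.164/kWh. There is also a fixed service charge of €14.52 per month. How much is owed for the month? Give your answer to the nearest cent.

€397.96

Usage = 97.6 kWh/day × 30 days = 2928 kWh
First 750 kWh × €0.069 = €51.75
Next 500 kWh × €0.113 = €56.50
Remaining 1678 kWh × €0.164 = €275.19
Energy charge = €383.44; + service €14.52 = €397.96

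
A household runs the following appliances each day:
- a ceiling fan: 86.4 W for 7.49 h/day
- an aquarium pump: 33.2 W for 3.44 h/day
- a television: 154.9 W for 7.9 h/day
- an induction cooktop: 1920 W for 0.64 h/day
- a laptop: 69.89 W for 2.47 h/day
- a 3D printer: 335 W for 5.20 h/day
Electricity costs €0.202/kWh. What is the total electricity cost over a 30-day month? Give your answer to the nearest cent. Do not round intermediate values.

€31.08

ceiling fan: 86.4 W × 7.49 h × 30 d = 19,414 Wh = 19.41 kWh
aquarium pump: 33.2 W × 3.44 h × 30 d = 3,426 Wh = 3.426 kWh
television: 154.9 W × 7.9 h × 30 d = 36,711 Wh = 36.71 kWh
induction cooktop: 1920 W × 0.64 h × 30 d = 36,864 Wh = 36.86 kWh
laptop: 69.89 W × 2.47 h × 30 d = 5,179 Wh = 5.179 kWh
3D printer: 335 W × 5.20 h × 30 d = 52,260 Wh = 52.26 kWh
Total energy = 19.41 + 3.426 + 36.71 + 36.86 + 5.179 + 52.26 = 153.9 kWh
Cost = 153.9 kWh × €0.202 = €31.08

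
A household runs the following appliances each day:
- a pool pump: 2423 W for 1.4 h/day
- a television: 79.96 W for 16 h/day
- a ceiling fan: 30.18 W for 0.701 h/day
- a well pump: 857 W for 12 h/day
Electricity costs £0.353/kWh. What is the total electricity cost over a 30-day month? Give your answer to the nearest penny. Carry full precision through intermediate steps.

pool pump: 2423 W × 1.4 h × 30 d = 101,766 Wh = 101.8 kWh
television: 79.96 W × 16 h × 30 d = 38,381 Wh = 38.38 kWh
ceiling fan: 30.18 W × 0.701 h × 30 d = 635 Wh = 0.6347 kWh
well pump: 857 W × 12 h × 30 d = 308,520 Wh = 308.5 kWh
Total energy = 101.8 + 38.38 + 0.6347 + 308.5 = 449.3 kWh
Cost = 449.3 kWh × £0.353 = £158.60

£158.60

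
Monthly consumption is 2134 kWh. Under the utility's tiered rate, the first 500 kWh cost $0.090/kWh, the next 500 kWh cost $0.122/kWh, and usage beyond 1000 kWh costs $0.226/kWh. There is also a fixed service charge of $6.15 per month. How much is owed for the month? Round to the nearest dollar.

$368

First 500 kWh × $0.090 = $45.00
Next 500 kWh × $0.122 = $61.00
Remaining 1134 kWh × $0.226 = $256.28
Energy charge = $362.28; + service $6.15 = $368.43 ≈ $368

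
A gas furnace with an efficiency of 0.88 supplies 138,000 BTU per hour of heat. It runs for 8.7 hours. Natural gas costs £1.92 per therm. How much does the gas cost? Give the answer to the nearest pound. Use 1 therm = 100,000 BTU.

£26

Heat delivered = 138,000 BTU/h × 8.7 h = 1,200,600 BTU
Gas input = 1,200,600 / 0.88 = 1,364,318 BTU
= 1,364,318 / 100,000 = 13.64 therm
Cost = 13.64 × £1.92/therm = £26.19 ≈ £26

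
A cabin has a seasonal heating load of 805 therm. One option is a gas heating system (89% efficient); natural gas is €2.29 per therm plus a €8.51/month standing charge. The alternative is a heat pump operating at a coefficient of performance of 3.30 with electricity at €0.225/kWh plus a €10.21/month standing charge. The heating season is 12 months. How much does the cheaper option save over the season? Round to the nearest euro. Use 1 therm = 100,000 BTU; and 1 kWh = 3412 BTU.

Heat load = 805 therm × 100,000 = 80,500,000 BTU
Gas: input = 80,500,000 / 0.89 = 90,449,438 BTU = 904.5 therm → 904.5 × €2.29 = €2,071.29; + 12 × €8.51 standing = €2,173.41
Heat pump: 80,500,000 BTU / 3412 = 23,590 kWh heat; / 3.30 = 7,149 kWh in → × €0.225 = €1,608.63; + 12 × €10.21 standing = €1,731.15
Difference = |€2,173.41 − €1,731.15| = €442.26 ≈ €442

€442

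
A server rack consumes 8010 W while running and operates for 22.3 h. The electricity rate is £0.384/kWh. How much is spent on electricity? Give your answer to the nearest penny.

Energy = 8010 W × 22.3 h = 178,623 Wh = 178.6 kWh
Cost = 178.6 kWh × £0.384/kWh = £68.59

£68.59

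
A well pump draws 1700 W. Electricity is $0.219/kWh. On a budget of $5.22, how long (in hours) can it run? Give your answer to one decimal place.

14.0 h

Energy budget = $5.22 / $0.219 per kWh = 23.84 kWh = 23,836 Wh
Runtime = 23,836 Wh / 1700 W = 14.02 h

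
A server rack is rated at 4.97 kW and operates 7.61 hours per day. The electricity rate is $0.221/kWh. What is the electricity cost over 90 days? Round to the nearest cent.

$752.27

Energy = 4970 W × 7.61 h/day × 90 days = 3,403,953 Wh = 3,404 kWh
Cost = 3,404 kWh × $0.221/kWh = $752.27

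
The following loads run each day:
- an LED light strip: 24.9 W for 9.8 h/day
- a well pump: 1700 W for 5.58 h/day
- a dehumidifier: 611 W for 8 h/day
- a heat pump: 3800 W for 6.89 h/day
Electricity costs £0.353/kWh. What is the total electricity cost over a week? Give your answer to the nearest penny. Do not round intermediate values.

LED light strip: 24.9 W × 9.8 h × 7 d = 1,708 Wh = 1.708 kWh
well pump: 1700 W × 5.58 h × 7 d = 66,402 Wh = 66.4 kWh
dehumidifier: 611 W × 8 h × 7 d = 34,216 Wh = 34.22 kWh
heat pump: 3800 W × 6.89 h × 7 d = 183,274 Wh = 183.3 kWh
Total energy = 1.708 + 66.4 + 34.22 + 183.3 = 285.6 kWh
Cost = 285.6 kWh × £0.353 = £100.82

£100.82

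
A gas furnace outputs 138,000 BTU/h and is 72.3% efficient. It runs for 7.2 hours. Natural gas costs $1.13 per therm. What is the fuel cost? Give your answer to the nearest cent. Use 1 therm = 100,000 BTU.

Heat delivered = 138,000 BTU/h × 7.2 h = 993,600 BTU
Gas input = 993,600 / 0.723 = 1,374,274 BTU
= 1,374,274 / 100,000 = 13.74 therm
Cost = 13.74 × $1.13/therm = $15.53

$15.53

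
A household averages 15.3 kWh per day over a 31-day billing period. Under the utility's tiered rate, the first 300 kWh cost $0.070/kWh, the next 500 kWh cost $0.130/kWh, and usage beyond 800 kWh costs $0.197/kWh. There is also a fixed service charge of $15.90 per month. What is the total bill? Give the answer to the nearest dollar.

$60

Usage = 15.3 kWh/day × 31 days = 474.3 kWh
First 300 kWh × $0.070 = $21.00
Next 174.3 kWh × $0.130 = $22.66
Remaining tier: 0 kWh (not reached)
Energy charge = $43.66; + service $15.90 = $59.56 ≈ $60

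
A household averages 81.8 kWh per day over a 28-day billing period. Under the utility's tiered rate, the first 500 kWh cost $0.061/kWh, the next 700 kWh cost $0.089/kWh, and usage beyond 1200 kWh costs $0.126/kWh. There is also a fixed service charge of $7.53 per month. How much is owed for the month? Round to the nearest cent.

Usage = 81.8 kWh/day × 28 days = 2290.4 kWh
First 500 kWh × $0.061 = $30.50
Next 700 kWh × $0.089 = $62.30
Remaining 1090.4 kWh × $0.126 = $137.39
Energy charge = $230.19; + service $7.53 = $237.72

$237.72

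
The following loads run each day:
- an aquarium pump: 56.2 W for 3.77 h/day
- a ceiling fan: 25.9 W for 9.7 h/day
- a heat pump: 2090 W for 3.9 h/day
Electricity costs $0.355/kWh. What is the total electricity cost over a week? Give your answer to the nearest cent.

$21.41

aquarium pump: 56.2 W × 3.77 h × 7 d = 1,483 Wh = 1.483 kWh
ceiling fan: 25.9 W × 9.7 h × 7 d = 1,759 Wh = 1.759 kWh
heat pump: 2090 W × 3.9 h × 7 d = 57,057 Wh = 57.06 kWh
Total energy = 1.483 + 1.759 + 57.06 = 60.3 kWh
Cost = 60.3 kWh × $0.355 = $21.41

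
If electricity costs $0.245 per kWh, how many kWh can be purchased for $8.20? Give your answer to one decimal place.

$8.20 / $0.245 per kWh = 33.47 kWh

33.5 kWh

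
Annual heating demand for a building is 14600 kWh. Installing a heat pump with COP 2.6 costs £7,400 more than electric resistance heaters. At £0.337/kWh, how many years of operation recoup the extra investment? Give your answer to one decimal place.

2.4 years

Resistance: 14600 kWh × £0.337 = £4,920.20/yr
Heat pump: 14600 / 2.6 = 5615 kWh in → × £0.337 = £1,892.38/yr
Annual savings = £3,027.82
Payback = £7,400 / £3,027.82 = 2.44 years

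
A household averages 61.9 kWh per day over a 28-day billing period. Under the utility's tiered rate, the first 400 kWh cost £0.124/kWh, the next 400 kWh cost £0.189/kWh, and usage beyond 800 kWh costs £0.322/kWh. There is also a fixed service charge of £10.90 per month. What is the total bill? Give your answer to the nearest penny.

Usage = 61.9 kWh/day × 28 days = 1733.2 kWh
First 400 kWh × £0.124 = £49.60
Next 400 kWh × £0.189 = £75.60
Remaining 933.2 kWh × £0.322 = £300.49
Energy charge = £425.69; + service £10.90 = £436.59

£436.59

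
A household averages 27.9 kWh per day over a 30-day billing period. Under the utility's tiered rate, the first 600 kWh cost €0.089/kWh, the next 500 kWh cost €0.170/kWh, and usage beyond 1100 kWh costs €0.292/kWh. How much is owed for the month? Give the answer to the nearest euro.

Usage = 27.9 kWh/day × 30 days = 837 kWh
First 600 kWh × €0.089 = €53.40
Next 237 kWh × €0.170 = €40.29
Remaining tier: 0 kWh (not reached)
Total = €93.69 ≈ €94

€94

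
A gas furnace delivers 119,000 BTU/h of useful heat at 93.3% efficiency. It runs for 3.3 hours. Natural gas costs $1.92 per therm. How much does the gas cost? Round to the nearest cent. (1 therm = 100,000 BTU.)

Heat delivered = 119,000 BTU/h × 3.3 h = 392,700 BTU
Gas input = 392,700 / 0.933 = 420,900 BTU
= 420,900 / 100,000 = 4.209 therm
Cost = 4.209 × $1.92/therm = $8.08

$8.08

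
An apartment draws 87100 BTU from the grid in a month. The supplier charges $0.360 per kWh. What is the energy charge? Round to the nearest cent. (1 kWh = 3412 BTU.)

$9.19

87100 BTU × (0.00029308 kWh/BTU) = 25.53 kWh
Cost = 25.53 kWh × $0.360/kWh = $9.19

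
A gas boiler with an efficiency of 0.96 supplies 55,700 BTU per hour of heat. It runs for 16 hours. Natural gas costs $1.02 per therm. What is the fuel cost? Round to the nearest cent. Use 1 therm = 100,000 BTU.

$9.47

Heat delivered = 55,700 BTU/h × 16 h = 891,200 BTU
Gas input = 891,200 / 0.96 = 928,333 BTU
= 928,333 / 100,000 = 9.283 therm
Cost = 9.283 × $1.02/therm = $9.47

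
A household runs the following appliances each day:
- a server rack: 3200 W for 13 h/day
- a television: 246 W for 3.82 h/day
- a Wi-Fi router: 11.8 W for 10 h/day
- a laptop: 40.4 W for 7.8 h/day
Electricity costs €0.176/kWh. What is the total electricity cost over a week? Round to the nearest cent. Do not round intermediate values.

€52.94

server rack: 3200 W × 13 h × 7 d = 291,200 Wh = 291.2 kWh
television: 246 W × 3.82 h × 7 d = 6,578 Wh = 6.578 kWh
Wi-Fi router: 11.8 W × 10 h × 7 d = 826 Wh = 0.826 kWh
laptop: 40.4 W × 7.8 h × 7 d = 2,206 Wh = 2.206 kWh
Total energy = 291.2 + 6.578 + 0.826 + 2.206 = 300.8 kWh
Cost = 300.8 kWh × €0.176 = €52.94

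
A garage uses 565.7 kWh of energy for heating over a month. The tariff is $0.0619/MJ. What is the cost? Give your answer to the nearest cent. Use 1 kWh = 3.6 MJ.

565.7 kWh × (3.6 MJ/kWh) = 2,037 MJ
Cost = 2,037 MJ × $0.0619/MJ = $126.06

$126.06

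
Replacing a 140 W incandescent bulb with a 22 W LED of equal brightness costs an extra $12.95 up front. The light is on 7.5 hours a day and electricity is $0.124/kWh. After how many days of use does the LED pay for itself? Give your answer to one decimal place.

Power saved = 140 − 22 = 118 W
Daily energy saved = 118 W × 7.5 h = 885 Wh = 0.885 kWh
Daily savings = 0.885 × $0.124 = $0.1097
Payback = $12.95 / $0.1097 per day = 118 days

118.0 days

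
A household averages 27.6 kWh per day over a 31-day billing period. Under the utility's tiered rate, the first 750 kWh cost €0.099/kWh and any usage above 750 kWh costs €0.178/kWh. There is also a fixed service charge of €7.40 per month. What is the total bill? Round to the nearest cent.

€100.45

Usage = 27.6 kWh/day × 31 days = 855.6 kWh
First 750 kWh × €0.099 = €74.25
Remaining 105.6 kWh × €0.178 = €18.80
Energy charge = €93.05; + service €7.40 = €100.45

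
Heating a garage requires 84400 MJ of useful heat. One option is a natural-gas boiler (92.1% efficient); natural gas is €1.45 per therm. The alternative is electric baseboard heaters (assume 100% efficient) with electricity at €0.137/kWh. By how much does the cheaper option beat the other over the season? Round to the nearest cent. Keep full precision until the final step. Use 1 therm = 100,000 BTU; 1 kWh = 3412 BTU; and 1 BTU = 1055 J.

€1952.69

Heat load = 84400 MJ = 84,400,000,000 J / 1055 = 80,000,000 BTU
Gas: input = 80,000,000 / 0.921 = 86,862,106 BTU = 868.6 therm → 868.6 × €1.45 = €1,259.50
Electric: 80,000,000 BTU / 3412 = 23,450 kWh → × €0.137 = €3,212.19
Difference = |€1,259.50 − €3,212.19| = €1,952.69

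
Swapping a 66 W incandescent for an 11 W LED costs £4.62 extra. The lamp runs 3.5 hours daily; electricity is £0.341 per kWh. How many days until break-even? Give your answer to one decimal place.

70.4 days

Power saved = 66 − 11 = 55 W
Daily energy saved = 55 W × 3.5 h = 192.5 Wh = 0.1925 kWh
Daily savings = 0.1925 × £0.341 = £0.0656
Payback = £4.62 / £0.0656 per day = 70.38 days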